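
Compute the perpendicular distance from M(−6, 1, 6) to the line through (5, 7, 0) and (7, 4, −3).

A direction vector is d = (2, −3, −3).
AP = (−11, −6, 6); AP·d = -22, |AP|² = 193, |d|² = 22.
distance² = |AP|² − (AP·d)²/|d|² = 193 − 484/22 = 171, so the distance is 3√19.

3√19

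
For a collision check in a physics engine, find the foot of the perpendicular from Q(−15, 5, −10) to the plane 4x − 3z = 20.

n = (4, 0, −3), |n|² = 25, and n·Q − 20 = -50.
t = -50/25 = -2, so the foot is Q − t·n = (−15, 5, −10) − (-2)·(4, 0, −3) = (−7, 5, −16).

(-7, 5, -16)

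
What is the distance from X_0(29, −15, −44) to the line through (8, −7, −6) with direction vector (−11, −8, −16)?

2√377

Direction vector d = (−11, −8, −16).
AP = (21, −8, −38); AP·d = 441, |AP|² = 1949, |d|² = 441.
distance² = |AP|² − (AP·d)²/|d|² = 1949 − 194481/441 = 1508, so the distance is 2√377.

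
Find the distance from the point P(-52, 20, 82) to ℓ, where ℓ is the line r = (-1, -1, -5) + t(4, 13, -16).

9√82

Direction vector d = (4, 13, -16).
AP = (-51, 21, 87); AP·d = -1323, |AP|² = 10611, |d|² = 441.
distance² = |AP|² − (AP·d)²/|d|² = 10611 − 1750329/441 = 6642, so the distance is 9√82.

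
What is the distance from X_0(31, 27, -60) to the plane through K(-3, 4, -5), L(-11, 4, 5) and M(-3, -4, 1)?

KL = (-8, 0, 10) and KM = (0, -8, 6), so a normal is n = KL × KM = (80, 48, 64).
n = (80, 48, 64); n·P − (-368) = 304; |n| = 80√2; distance = 304/(80√2) = 19√2/10.

19√2/10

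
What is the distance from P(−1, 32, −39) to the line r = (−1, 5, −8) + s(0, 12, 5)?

Direction vector d = (0, 12, 5).
AP = (0, 27, −31), and AP × d = (507, 0, 0).
|AP × d|² = 257049 and |d|² = 169, so the distance is √(257049/169) = √1521 = 39.

39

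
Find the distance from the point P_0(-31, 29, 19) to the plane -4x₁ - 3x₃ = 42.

5

n = (-4, 0, -3); n·P − 42 = 25; |n| = 5; distance = 25/5 = 5.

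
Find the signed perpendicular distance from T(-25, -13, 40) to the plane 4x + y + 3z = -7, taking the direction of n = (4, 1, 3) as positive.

7√26/13

n·T − (-7) = 14.
|n| = √26, so the signed distance is 7√26/13.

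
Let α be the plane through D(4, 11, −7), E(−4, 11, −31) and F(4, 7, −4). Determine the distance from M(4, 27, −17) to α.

8/13

DE = (−8, 0, −24) and DF = (0, −4, 3), so a normal is n = DE × DF = (−96, 24, 32).
Then n·(4, 27, −17) − (−344) = 64.
|n| = √(9216 + 576 + 1024) = 104, so the distance is |64|/104 = 8/13.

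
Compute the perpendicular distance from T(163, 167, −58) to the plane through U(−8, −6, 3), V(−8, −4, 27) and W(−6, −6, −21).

5

UV = (0, 2, 24) and UW = (2, 0, −24), so a normal is n = UV × UW = (−48, 48, −4).
n = (−48, 48, −4); n·P − 84 = 340; |n| = 68; distance = 340/68 = 5.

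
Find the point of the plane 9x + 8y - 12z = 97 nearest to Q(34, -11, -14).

The perpendicular from Q has direction n = (9, 8, -12): r = (34, -11, -14) + t(9, 8, -12).
Substitute into the plane: n·(Q + tn) = 97 gives 386 + 289t = 97, so t = -1.
Foot = (34, -11, -14) + (-1)·(9, 8, -12) = (25, -19, -2).

(25, -19, -2)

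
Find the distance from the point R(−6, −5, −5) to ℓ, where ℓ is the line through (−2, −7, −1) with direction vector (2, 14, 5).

Direction vector d = (2, 14, 5).
AP = (−4, 2, −4); AP·d = 0, |AP|² = 36, |d|² = 225.
distance² = |AP|² − (AP·d)²/|d|² = 36 − 0/225 = 36, so the distance is 6.

6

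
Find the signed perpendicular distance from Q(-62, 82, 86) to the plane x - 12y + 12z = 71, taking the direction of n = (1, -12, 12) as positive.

n·Q − 71 = -85.
|n| = 17, so the signed distance is -85/17 = -5.

-5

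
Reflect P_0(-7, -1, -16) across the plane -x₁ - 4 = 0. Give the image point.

(-1, -1, -16)

n = (-1, 0, 0), |n|² = 1, n·P_0 − 4 = 3, so t = 3/1 = 3.
Foot F = P_0 − 3·n = (-4, -1, -16); the reflection is 2F − P_0 = (-1, -1, -16).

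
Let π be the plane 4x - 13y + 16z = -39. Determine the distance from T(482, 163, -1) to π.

Normal vector n = (4, -13, 16), and n·(482, 163, -1) - (-39) = -168.
|n| = √(16 + 169 + 256) = 21, so the distance is |-168|/21 = 8.

8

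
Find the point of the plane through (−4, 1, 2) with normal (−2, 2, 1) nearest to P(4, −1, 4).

n = (−2, 2, 1), |n|² = 9, and n·P − 12 = -18.
t = -18/9 = -2, so the foot is P − t·n = (4, −1, 4) − (-2)·(−2, 2, 1) = (0, 3, 6).

(0, 3, 6)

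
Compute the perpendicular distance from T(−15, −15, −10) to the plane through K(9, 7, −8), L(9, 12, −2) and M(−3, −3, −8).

KL = (0, 5, 6) and KM = (−12, −10, 0), so a normal is n = KL × KM = (60, −72, 60).
Then n·(−15, −15, −10) − (−444) = 24.
|n| = √(3600 + 5184 + 3600) = 12√86, so the distance is |24|/(12√86) = √86/43.

2/√86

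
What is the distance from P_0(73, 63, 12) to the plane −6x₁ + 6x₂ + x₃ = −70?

22√73/73

n = (−6, 6, 1); n·P − (-70) = 22; |n| = √73; distance = 22/√73.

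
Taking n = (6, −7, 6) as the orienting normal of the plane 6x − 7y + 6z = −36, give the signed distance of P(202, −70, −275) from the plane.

n·P − (-36) = 88.
|n| = 11, so the signed distance is 88/11 = 8.

8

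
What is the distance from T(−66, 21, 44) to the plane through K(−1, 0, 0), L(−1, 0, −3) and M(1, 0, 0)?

21

KL = (0, 0, −3) and KM = (2, 0, 0), so a normal is n = KL × KM = (0, −6, 0).
Then n·(−66, 21, 44) − 0 = −126.
|n| = √(0 + 36 + 0) = 6, so the distance is |-126|/6 = 21.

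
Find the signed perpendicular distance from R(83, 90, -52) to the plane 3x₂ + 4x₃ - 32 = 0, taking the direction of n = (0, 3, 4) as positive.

6

n·R − 32 = 30.
|n| = 5, so the signed distance is 30/5 = 6.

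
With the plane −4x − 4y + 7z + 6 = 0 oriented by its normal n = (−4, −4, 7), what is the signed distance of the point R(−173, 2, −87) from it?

n·R − (-6) = 81.
|n| = 9, so the signed distance is 81/9 = 9.

9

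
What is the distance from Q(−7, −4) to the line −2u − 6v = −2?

d = |(-2)·(-7) + (-6)·(-4) − (-2)| / √(4 + 36) = |40|/(2√10) = 2√10.

2√10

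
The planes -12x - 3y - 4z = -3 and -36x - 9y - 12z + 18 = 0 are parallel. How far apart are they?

Divide the second equation by 3 to match normals: -12x - 3y - 4z = -6.
Both planes have normal n = (-12, -3, -4), |n| = 13. Any point on the first plane is at distance |(-6) − (-3)|/|n| = 3/13 from the second.

3/13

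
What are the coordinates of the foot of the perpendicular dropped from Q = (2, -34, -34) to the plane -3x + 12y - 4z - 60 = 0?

n = (-3, 12, -4), |n|² = 169, and n·Q − 60 = -338.
t = -338/169 = -2, so the foot is Q − t·n = (2, -34, -34) − (-2)·(-3, 12, -4) = (-4, -10, -42).

(-4, -10, -42)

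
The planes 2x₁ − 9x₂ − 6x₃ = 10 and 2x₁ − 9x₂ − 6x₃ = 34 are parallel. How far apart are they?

With common normal n = (2, −9, −6) (|n| = 11), the distance is |10 − 34|/|n| = 24/11.

24/11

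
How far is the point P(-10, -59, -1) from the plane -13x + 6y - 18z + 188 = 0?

18/23

d = |(-13)·(-10) + 6·(-59) + (-18)·(-1) − (-188)| / √(169 + 36 + 324) = |-18| / 23 = 18/23.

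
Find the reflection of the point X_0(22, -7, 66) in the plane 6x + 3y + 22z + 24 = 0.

With n = (6, 3, 22), the signed offset is (n·X_0 − (-24))/|n|² = 1587/529 = 3.
X_0' = X_0 − 2t·n = (22, -7, 66) − 6·(6, 3, 22) = (-14, -25, -66).

(-14, -25, -66)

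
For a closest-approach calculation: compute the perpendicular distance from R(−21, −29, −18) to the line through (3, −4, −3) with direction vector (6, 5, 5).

5√2

Direction vector d = (6, 5, 5).
AP = (−24, −25, −15), and AP × d = (−50, 30, 30).
|AP × d|² = 4300 and |d|² = 86, so the distance is √(4300/86) = √50 = 5√2.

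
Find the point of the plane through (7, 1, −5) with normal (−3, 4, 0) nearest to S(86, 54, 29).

(83, 58, 29)

The perpendicular from S has direction n = (−3, 4, 0): r = (86, 54, 29) + μ(−3, 4, 0).
Substitute into the plane: n·(S + μn) = -17 gives -42 + 25μ = -17, so μ = 1.
Foot = (86, 54, 29) + 1·(−3, 4, 0) = (83, 58, 29).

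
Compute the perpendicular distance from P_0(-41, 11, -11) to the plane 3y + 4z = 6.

n = (0, 3, 4); n·P − 6 = -17; |n| = 5; distance = 17/5.

17/5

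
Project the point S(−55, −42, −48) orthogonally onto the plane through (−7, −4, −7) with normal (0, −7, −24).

(-55, -28, 0)

n = (0, −7, −24), |n|² = 625, and n·S − 196 = 1250.
t = 1250/625 = 2, so the foot is S − t·n = (−55, −42, −48) − 2·(0, −7, −24) = (−55, −28, 0).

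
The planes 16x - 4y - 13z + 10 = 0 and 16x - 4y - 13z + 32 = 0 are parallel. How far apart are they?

With common normal n = (16, -4, -13) (|n| = 21), the distance is |(-10) − (-32)|/|n| = 22/21.

22/21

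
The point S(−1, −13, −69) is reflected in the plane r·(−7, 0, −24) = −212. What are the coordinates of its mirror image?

With n = (−7, 0, −24), the signed offset is (n·S − (-212))/|n|² = 1875/625 = 3.
S' = S − 2t·n = (−1, −13, −69) − 6·(−7, 0, −24) = (41, −13, 75).

(41, -13, 75)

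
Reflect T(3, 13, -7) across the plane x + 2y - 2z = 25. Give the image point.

n = (1, 2, -2), |n|² = 9, n·T − 25 = 18, so t = 18/9 = 2.
Foot F = T − 2·n = (1, 9, -3); the reflection is 2F − T = (-1, 5, 1).

(-1, 5, 1)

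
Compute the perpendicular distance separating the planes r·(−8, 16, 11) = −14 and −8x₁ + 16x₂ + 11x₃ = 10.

With common normal n = (−8, 16, 11) (|n| = 21), the distance is |(-14) − 10|/|n| = 24/21 = 8/7.

8/7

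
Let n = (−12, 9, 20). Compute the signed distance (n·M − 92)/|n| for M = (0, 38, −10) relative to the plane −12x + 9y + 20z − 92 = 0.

n·M − 92 = 50.
|n| = 25, so the signed distance is 50/25 = 2.

2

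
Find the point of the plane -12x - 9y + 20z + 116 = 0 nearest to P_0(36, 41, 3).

(24, 32, 23)

The perpendicular from P_0 has direction n = (-12, -9, 20): r = (36, 41, 3) + λ(-12, -9, 20).
Substitute into the plane: n·(P_0 + λn) = -116 gives -741 + 625λ = -116, so λ = 1.
Foot = (36, 41, 3) + 1·(-12, -9, 20) = (24, 32, 23).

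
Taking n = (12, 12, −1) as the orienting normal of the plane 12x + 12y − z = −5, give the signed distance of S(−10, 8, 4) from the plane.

n·S − (-5) = -23.
|n| = 17, so the signed distance is -23/17.

-23/17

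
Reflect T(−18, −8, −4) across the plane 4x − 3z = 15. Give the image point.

(6, -8, -22)

With n = (4, 0, −3), the signed offset is (n·T − 15)/|n|² = -75/25 = -3.
T' = T − 2t·n = (−18, −8, −4) − (-6)·(4, 0, −3) = (6, −8, −22).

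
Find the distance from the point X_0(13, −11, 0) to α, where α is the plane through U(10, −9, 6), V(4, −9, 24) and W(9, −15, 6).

8/√41

UV = (−6, 0, 18) and UW = (−1, −6, 0), so a normal is n = UV × UW = (108, −18, 36).
Then n·(13, −11, 0) − 1458 = 144.
|n| = √(11664 + 324 + 1296) = 18√41, so the distance is |144|/(18√41) = 8/√41.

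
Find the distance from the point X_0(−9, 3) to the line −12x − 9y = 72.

3/5

d = |(-12)·(-9) + (-9)·3 − 72| / √(144 + 81) = |9|/15 = 3/5.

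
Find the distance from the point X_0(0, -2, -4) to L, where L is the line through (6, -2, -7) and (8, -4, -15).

A direction vector is d = (2, -2, -8).
AP = (-6, 0, 3), and AP × d = (6, -42, 12).
|AP × d|² = 1944 and |d|² = 72, so the distance is √(1944/72) = √27 = 3√3.

3√3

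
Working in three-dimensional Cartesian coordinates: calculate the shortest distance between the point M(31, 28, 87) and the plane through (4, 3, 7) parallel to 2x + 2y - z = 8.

Parallel planes share the normal n = (2, 2, -1); since (4, 3, 7) lies on the plane, its equation is 2x + 2y - z = 7.
n = (2, 2, -1); n·P − 7 = 24; |n| = 3; distance = 24/3 = 8.

8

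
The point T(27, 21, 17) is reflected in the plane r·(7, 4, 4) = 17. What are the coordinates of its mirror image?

(-29, -11, -15)

n = (7, 4, 4), |n|² = 81, n·T − 17 = 324, so t = 324/81 = 4.
Foot F = T − 4·n = (−1, 5, 1); the reflection is 2F − T = (−29, −11, −15).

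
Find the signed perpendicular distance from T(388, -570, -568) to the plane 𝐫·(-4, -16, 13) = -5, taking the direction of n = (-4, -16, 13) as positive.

9

n·T − (-5) = 189.
|n| = 21, so the signed distance is 189/21 = 9.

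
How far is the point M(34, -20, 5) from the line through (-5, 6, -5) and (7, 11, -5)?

A direction vector is d = (12, 5, 0).
AP = (39, -26, 10), and AP × d = (-50, 120, 507).
|AP × d|² = 273949 and |d|² = 169, so the distance is √(273949/169) = √1621.

√1621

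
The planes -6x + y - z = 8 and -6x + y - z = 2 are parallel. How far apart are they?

6/√38

Both planes have normal n = (-6, 1, -1), |n| = √38. Any point on the first plane is at distance |2 − 8|/|n| = 6/√38 from the second.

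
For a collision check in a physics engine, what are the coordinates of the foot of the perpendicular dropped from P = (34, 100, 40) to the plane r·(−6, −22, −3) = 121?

(4, -10, 25)

The perpendicular from P has direction n = (−6, −22, −3): r = (34, 100, 40) + t(−6, −22, −3).
Substitute into the plane: n·(P + tn) = 121 gives -2524 + 529t = 121, so t = 5.
Foot = (34, 100, 40) + 5·(−6, −22, −3) = (4, −10, 25).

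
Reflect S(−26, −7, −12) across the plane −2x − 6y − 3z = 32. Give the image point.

(-18, 17, 0)

With n = (−2, −6, −3), the signed offset is (n·S − 32)/|n|² = 98/49 = 2.
S' = S − 2t·n = (−26, −7, −12) − 4·(−2, −6, −3) = (−18, 17, 0).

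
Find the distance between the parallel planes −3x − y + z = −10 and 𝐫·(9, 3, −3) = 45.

5√11/11

Divide the second equation by -3 to match normals: −3x − y + z = -15.
Both planes have normal n = (−3, −1, 1), |n| = √11. Any point on the first plane is at distance |(-15) − (-10)|/|n| = 5/√11 from the second.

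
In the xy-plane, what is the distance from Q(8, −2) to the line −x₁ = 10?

The normal to the line is n = (−1, 0) with |n| = 1.
|n·Q − 10| = |-8 − 10| = 18, so the distance is 18/1 = 18.

18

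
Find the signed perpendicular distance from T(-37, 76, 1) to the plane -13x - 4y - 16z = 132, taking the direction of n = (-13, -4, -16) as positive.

29/21

n·T − 132 = 29.
|n| = 21, so the signed distance is 29/21.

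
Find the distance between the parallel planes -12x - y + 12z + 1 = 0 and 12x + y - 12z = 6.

5/17

Divide the second equation by -1 to match normals: -12x - y + 12z = -6.
Both planes have normal n = (-12, -1, 12), |n| = 17. Any point on the first plane is at distance |(-6) − (-1)|/|n| = 5/17 from the second.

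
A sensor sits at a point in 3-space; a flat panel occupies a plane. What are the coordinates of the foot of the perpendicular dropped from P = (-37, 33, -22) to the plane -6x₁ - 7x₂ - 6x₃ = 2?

(-31, 40, -16)

n = (-6, -7, -6), |n|² = 121, and n·P − 2 = 121.
t = 121/121 = 1, so the foot is P − t·n = (-37, 33, -22) − 1·(-6, -7, -6) = (-31, 40, -16).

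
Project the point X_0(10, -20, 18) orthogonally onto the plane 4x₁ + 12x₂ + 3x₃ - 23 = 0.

(14, -8, 21)

The perpendicular from X_0 has direction n = (4, 12, 3): r = (10, -20, 18) + μ(4, 12, 3).
Substitute into the plane: n·(X_0 + μn) = 23 gives -146 + 169μ = 23, so μ = 1.
Foot = (10, -20, 18) + 1·(4, 12, 3) = (14, -8, 21).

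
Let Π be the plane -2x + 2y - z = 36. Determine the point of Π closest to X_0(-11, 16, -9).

(-5, 10, -6)

The perpendicular from X_0 has direction n = (-2, 2, -1): r = (-11, 16, -9) + λ(-2, 2, -1).
Substitute into the plane: n·(X_0 + λn) = 36 gives 63 + 9λ = 36, so λ = -3.
Foot = (-11, 16, -9) + (-3)·(-2, 2, -1) = (-5, 10, -6).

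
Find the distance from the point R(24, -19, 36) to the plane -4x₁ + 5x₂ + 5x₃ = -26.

5√66/22

d = |(-4)·24 + 5·(-19) + 5·36 − (-26)| / √(16 + 25 + 25) = |15| / √66 = 5√66/22.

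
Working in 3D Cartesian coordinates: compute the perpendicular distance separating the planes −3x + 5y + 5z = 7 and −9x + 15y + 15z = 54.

Divide the second equation by 3 to match normals: −3x + 5y + 5z = 18.
Both planes have normal n = (−3, 5, 5), |n| = √59. Any point on the first plane is at distance |18 − 7|/|n| = 11/√59 from the second.

11/√59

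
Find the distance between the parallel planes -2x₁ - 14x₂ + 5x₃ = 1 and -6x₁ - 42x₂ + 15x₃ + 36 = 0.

Divide the second equation by 3 to match normals: -2x₁ - 14x₂ + 5x₃ = -12.
Both planes have normal n = (-2, -14, 5), |n| = 15. Any point on the first plane is at distance |(-12) − 1|/|n| = 13/15 from the second.

13/15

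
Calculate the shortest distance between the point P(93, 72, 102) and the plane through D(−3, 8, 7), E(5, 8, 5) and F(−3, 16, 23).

4

DE = (8, 0, −2) and DF = (0, 8, 16), so a normal is n = DE × DF = (16, −128, 64).
Then n·(93, 72, 102) − (−624) = −576.
|n| = √(256 + 16384 + 4096) = 144, so the distance is |-576|/144 = 4.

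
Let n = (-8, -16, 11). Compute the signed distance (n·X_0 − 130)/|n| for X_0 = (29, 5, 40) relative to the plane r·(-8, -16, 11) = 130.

n·X_0 − 130 = -2.
|n| = 21, so the signed distance is -2/21.

-2/21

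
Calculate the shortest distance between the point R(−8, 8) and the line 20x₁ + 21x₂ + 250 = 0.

d = |20·(-8) + 21·8 − (-250)| / √(400 + 441) = |258|/29 = 258/29.

258/29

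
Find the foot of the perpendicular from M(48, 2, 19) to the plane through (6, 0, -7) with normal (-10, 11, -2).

n = (-10, 11, -2), |n|² = 225, and n·M − (-46) = -450.
t = -450/225 = -2, so the foot is M − t·n = (48, 2, 19) − (-2)·(-10, 11, -2) = (28, 24, 15).

(28, 24, 15)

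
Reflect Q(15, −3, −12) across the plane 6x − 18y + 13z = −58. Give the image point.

With n = (6, −18, 13), the signed offset is (n·Q − (-58))/|n|² = 46/529 = 2/23.
Q' = Q − 2t·n = (15, −3, −12) − (4/23)·(6, −18, 13) = (321/23, 3/23, −328/23).

(321/23, 3/23, -328/23)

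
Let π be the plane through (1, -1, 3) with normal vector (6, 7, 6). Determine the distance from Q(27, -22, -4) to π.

3

The plane has equation n·(r − (1, -1, 3)) = 0, i.e. n·r = 17.
n = (6, 7, 6); n·P − 17 = -33; |n| = 11; distance = 33/11 = 3.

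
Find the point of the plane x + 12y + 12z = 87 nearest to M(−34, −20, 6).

(-33, -8, 18)

The perpendicular from M has direction n = (1, 12, 12): r = (−34, −20, 6) + t(1, 12, 12).
Substitute into the plane: n·(M + tn) = 87 gives -202 + 289t = 87, so t = 1.
Foot = (−34, −20, 6) + 1·(1, 12, 12) = (−33, −8, 18).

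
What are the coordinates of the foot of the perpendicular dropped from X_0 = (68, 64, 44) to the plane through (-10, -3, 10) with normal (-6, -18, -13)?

(44, -8, -8)

The perpendicular from X_0 has direction n = (-6, -18, -13): r = (68, 64, 44) + μ(-6, -18, -13).
Substitute into the plane: n·(X_0 + μn) = -16 gives -2132 + 529μ = -16, so μ = 4.
Foot = (68, 64, 44) + 4·(-6, -18, -13) = (44, -8, -8).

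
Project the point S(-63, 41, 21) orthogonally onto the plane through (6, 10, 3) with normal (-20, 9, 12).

The perpendicular from S has direction n = (-20, 9, 12): r = (-63, 41, 21) + λ(-20, 9, 12).
Substitute into the plane: n·(S + λn) = 6 gives 1881 + 625λ = 6, so λ = -3.
Foot = (-63, 41, 21) + (-3)·(-20, 9, 12) = (-3, 14, -15).

(-3, 14, -15)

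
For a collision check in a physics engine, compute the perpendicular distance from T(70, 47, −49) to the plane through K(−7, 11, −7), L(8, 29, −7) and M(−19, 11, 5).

30/√97

KL = (15, 18, 0) and KM = (−12, 0, 12), so a normal is n = KL × KM = (216, −180, 216).
d = |216·70 + (-180)·47 + 216·(-49) − (-5004)| / √(46656 + 32400 + 46656) = |1080| / (36√97) = 30/√97.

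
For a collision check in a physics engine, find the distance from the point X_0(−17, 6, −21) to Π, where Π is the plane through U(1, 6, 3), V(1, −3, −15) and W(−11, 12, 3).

√6

UV = (0, −9, −18) and UW = (−12, 6, 0), so a normal is n = UV × UW = (108, 216, −108).
d = |108·(-17) + 216·6 + (-108)·(-21) − 1080| / √(11664 + 46656 + 11664) = |648| / (108√6) = √6.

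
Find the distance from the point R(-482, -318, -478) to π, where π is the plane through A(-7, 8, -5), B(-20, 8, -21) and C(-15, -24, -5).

7

AB = (-13, 0, -16) and AC = (-8, -32, 0), so a normal is n = AB × AC = (-512, 128, 416).
d = |(-512)·(-482) + 128·(-318) + 416·(-478) − 2528| / √(262144 + 16384 + 173056) = |4704| / 672 = 7.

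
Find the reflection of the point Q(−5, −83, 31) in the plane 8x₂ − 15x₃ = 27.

With n = (0, 8, −15), the signed offset is (n·Q − 27)/|n|² = -1156/289 = -4.
Q' = Q − 2t·n = (−5, −83, 31) − (-8)·(0, 8, −15) = (−5, −19, −89).

(-5, -19, -89)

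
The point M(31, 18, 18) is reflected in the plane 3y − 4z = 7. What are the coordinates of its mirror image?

n = (0, 3, −4), |n|² = 25, n·M − 7 = -25, so t = -25/25 = -1.
Foot F = M − (-1)·n = (31, 21, 14); the reflection is 2F − M = (31, 24, 10).

(31, 24, 10)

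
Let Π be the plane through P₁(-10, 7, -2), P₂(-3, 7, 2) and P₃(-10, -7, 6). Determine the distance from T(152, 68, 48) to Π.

P₁P₂ = (7, 0, 4) and P₁P₃ = (0, -14, 8), so a normal is n = P₁P₂ × P₁P₃ = (56, -56, -98).
n = (56, -56, -98); n·P − (-756) = 756; |n| = 126; distance = 756/126 = 6.

6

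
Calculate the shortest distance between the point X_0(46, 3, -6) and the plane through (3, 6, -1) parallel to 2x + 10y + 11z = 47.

1/15

Parallel planes share the normal n = (2, 10, 11); since (3, 6, -1) lies on the plane, its equation is 2x + 10y + 11z = 55.
d = |2·46 + 10·3 + 11·(-6) − 55| / √(4 + 100 + 121) = |1| / 15 = 1/15.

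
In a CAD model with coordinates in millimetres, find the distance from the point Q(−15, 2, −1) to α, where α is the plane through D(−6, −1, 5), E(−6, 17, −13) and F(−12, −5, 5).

DE = (0, 18, −18) and DF = (−6, −4, 0), so a normal is n = DE × DF = (−72, 108, 108).
Then n·(−15, 2, −1) − 864 = 324.
|n| = √(5184 + 11664 + 11664) = 36√22, so the distance is |324|/(36√22) = 9√22/22.

9/√22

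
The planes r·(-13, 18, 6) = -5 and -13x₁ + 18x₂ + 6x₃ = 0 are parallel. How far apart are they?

With common normal n = (-13, 18, 6) (|n| = 23), the distance is |(-5) − 0|/|n| = 5/23.

5/23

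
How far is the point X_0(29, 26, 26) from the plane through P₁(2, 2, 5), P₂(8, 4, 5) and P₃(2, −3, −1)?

P₁P₂ = (6, 2, 0) and P₁P₃ = (0, −5, −6), so a normal is n = P₁P₂ × P₁P₃ = (−12, 36, −30).
n = (−12, 36, −30); n·P − (-102) = -90; |n| = 6√65; distance = 90/(6√65) = 15/√65.

15/√65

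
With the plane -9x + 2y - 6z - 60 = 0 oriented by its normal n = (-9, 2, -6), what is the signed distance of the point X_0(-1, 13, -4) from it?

n·X_0 − 60 = -1.
|n| = 11, so the signed distance is -1/11.

-1/11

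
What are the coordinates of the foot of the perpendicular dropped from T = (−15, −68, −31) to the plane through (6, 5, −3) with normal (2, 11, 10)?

The perpendicular from T has direction n = (2, 11, 10): r = (−15, −68, −31) + μ(2, 11, 10).
Substitute into the plane: n·(T + μn) = 37 gives -1088 + 225μ = 37, so μ = 5.
Foot = (−15, −68, −31) + 5·(2, 11, 10) = (−5, −13, 19).

(-5, -13, 19)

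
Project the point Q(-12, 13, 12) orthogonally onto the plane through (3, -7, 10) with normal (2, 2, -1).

The perpendicular from Q has direction n = (2, 2, -1): r = (-12, 13, 12) + μ(2, 2, -1).
Substitute into the plane: n·(Q + μn) = -18 gives -10 + 9μ = -18, so μ = -8/9.
Foot = (-12, 13, 12) + (-8/9)·(2, 2, -1) = (-124/9, 101/9, 116/9).

(-124/9, 101/9, 116/9)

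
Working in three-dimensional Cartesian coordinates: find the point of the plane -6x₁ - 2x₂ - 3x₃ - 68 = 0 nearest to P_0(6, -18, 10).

The perpendicular from P_0 has direction n = (-6, -2, -3): r = (6, -18, 10) + λ(-6, -2, -3).
Substitute into the plane: n·(P_0 + λn) = 68 gives -30 + 49λ = 68, so λ = 2.
Foot = (6, -18, 10) + 2·(-6, -2, -3) = (-6, -22, 4).

(-6, -22, 4)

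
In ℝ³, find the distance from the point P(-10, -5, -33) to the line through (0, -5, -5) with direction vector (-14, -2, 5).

Direction vector d = (-14, -2, 5).
AP = (-10, 0, -28), and AP × d = (-56, 442, 20).
|AP × d|² = 198900 and |d|² = 225, so the distance is √(198900/225) = √884 = 2√221.

2√221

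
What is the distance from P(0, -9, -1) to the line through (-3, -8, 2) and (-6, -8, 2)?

√10

A direction vector is d = (-3, 0, 0).
AP = (3, -1, -3), and AP × d = (0, 9, -3).
|AP × d|² = 90 and |d|² = 9, so the distance is √(90/9) = √10.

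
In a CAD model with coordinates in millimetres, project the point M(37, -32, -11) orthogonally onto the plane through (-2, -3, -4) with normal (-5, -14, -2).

(42, -18, -9)

The perpendicular from M has direction n = (-5, -14, -2): r = (37, -32, -11) + t(-5, -14, -2).
Substitute into the plane: n·(M + tn) = 60 gives 285 + 225t = 60, so t = -1.
Foot = (37, -32, -11) + (-1)·(-5, -14, -2) = (42, -18, -9).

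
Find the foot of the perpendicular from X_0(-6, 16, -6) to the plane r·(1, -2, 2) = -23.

(-3, 10, 0)

n = (1, -2, 2), |n|² = 9, and n·X_0 − (-23) = -27.
t = -27/9 = -3, so the foot is X_0 − t·n = (-6, 16, -6) − (-3)·(1, -2, 2) = (-3, 10, 0).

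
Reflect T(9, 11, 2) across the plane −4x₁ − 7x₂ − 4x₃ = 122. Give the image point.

(-15, -31, -22)

n = (−4, −7, −4), |n|² = 81, n·T − 122 = -243, so t = -243/81 = -3.
Foot F = T − (-3)·n = (−3, −10, −10); the reflection is 2F − T = (−15, −31, −22).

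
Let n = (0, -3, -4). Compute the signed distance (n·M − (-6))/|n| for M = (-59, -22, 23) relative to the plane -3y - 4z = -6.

-4

n·M − (-6) = -20.
|n| = 5, so the signed distance is -20/5 = -4.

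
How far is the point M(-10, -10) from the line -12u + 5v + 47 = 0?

The normal to the line is n = (-12, 5) with |n| = 13.
|n·M − (-47)| = |70 − (-47)| = 117, so the distance is 117/13 = 9.

9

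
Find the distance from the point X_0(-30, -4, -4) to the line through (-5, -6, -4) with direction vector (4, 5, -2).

√449

Direction vector d = (4, 5, -2).
AP = (-25, 2, 0); AP·d = -90, |AP|² = 629, |d|² = 45.
distance² = |AP|² − (AP·d)²/|d|² = 629 − 8100/45 = 449, so the distance is √449.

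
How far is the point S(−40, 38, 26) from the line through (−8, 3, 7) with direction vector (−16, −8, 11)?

Direction vector d = (−16, −8, 11).
AP = (−32, 35, 19), and AP × d = (537, 48, 816).
|AP × d|² = 956529 and |d|² = 441, so the distance is √(956529/441) = √2169 = 3√241.

3√241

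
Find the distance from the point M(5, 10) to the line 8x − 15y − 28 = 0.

138/17

The normal to the line is n = (8, −15) with |n| = 17.
|n·M − 28| = |-110 − 28| = 138, so the distance is 138/17.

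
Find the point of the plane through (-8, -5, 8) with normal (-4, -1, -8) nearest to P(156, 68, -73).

The perpendicular from P has direction n = (-4, -1, -8): r = (156, 68, -73) + λ(-4, -1, -8).
Substitute into the plane: n·(P + λn) = -27 gives -108 + 81λ = -27, so λ = 1.
Foot = (156, 68, -73) + 1·(-4, -1, -8) = (152, 67, -81).

(152, 67, -81)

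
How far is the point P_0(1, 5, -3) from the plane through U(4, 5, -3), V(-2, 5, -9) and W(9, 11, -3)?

18√97/97

UV = (-6, 0, -6) and UW = (5, 6, 0), so a normal is n = UV × UW = (36, -30, -36).
Then n·(1, 5, -3) - 102 = -108.
|n| = √(1296 + 900 + 1296) = 6√97, so the distance is |-108|/(6√97) = 18√97/97.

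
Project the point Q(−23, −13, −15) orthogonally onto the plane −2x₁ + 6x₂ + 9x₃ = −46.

The perpendicular from Q has direction n = (−2, 6, 9): r = (−23, −13, −15) + μ(−2, 6, 9).
Substitute into the plane: n·(Q + μn) = -46 gives -167 + 121μ = -46, so μ = 1.
Foot = (−23, −13, −15) + 1·(−2, 6, 9) = (−25, −7, −6).

(-25, -7, -6)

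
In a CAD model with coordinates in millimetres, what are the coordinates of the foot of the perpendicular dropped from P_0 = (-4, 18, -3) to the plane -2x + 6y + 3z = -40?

(2, 0, -12)

The perpendicular from P_0 has direction n = (-2, 6, 3): r = (-4, 18, -3) + μ(-2, 6, 3).
Substitute into the plane: n·(P_0 + μn) = -40 gives 107 + 49μ = -40, so μ = -3.
Foot = (-4, 18, -3) + (-3)·(-2, 6, 3) = (2, 0, -12).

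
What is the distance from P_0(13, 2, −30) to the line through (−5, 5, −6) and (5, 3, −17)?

A direction vector is d = (10, −2, −11).
AP = (18, −3, −24); AP·d = 450, |AP|² = 909, |d|² = 225.
distance² = |AP|² − (AP·d)²/|d|² = 909 − 202500/225 = 9, so the distance is 3.

3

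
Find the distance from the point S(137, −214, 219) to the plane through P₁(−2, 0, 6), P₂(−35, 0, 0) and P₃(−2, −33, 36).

5

P₁P₂ = (−33, 0, −6) and P₁P₃ = (0, −33, 30), so a normal is n = P₁P₂ × P₁P₃ = (−198, 990, 1089).
Then n·(137, −214, 219) − 6930 = −7425.
|n| = √(39204 + 980100 + 1185921) = 1485, so the distance is |-7425|/1485 = 5.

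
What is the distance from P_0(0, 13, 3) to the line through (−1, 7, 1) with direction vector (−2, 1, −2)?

Direction vector d = (−2, 1, −2).
AP = (1, 6, 2); AP·d = 0, |AP|² = 41, |d|² = 9.
distance² = |AP|² − (AP·d)²/|d|² = 41 − 0/9 = 41, so the distance is √41.

√41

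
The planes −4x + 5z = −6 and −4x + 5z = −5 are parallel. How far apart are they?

Both planes have normal n = (−4, 0, 5), |n| = √41. Any point on the first plane is at distance |(-5) − (-6)|/|n| = 1/√41 = √41/41 from the second.

√41/41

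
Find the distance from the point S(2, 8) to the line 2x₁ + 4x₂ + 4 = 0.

The normal to the line is n = (2, 4) with |n| = 2√5.
|n·S − (-4)| = |36 − (-4)| = 40, so the distance is 40/(2√5) = 4√5.

4√5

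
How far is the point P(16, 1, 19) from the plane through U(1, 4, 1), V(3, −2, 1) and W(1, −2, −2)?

UV = (2, −6, 0) and UW = (0, −6, −3), so a normal is n = UV × UW = (18, 6, −12).
Then n·(16, 1, 19) − 30 = 36.
|n| = √(324 + 36 + 144) = 6√14, so the distance is |36|/(6√14) = 6/√14.

6/√14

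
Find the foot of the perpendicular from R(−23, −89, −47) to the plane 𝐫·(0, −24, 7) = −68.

(-23, -17, -68)

The perpendicular from R has direction n = (0, −24, 7): r = (−23, −89, −47) + t(0, −24, 7).
Substitute into the plane: n·(R + tn) = -68 gives 1807 + 625t = -68, so t = -3.
Foot = (−23, −89, −47) + (-3)·(0, −24, 7) = (−23, −17, −68).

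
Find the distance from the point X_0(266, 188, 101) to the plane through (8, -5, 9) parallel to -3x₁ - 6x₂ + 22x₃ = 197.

Parallel planes share the normal n = (-3, -6, 22); since (8, -5, 9) lies on the plane, its equation is -3x₁ - 6x₂ + 22x₃ = 204.
d = |(-3)·266 + (-6)·188 + 22·101 − 204| / √(9 + 36 + 484) = |92| / 23 = 4.

4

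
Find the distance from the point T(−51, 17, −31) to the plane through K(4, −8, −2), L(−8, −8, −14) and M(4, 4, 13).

KL = (−12, 0, −12) and KM = (0, 12, 15), so a normal is n = KL × KM = (144, 180, −144).
n = (144, 180, −144); n·P − (-576) = 756; |n| = 36√57; distance = 756/(36√57) = 7√57/19.

21/√57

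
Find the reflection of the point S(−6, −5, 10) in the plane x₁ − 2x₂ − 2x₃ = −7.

(-4, -9, 6)

n = (1, −2, −2), |n|² = 9, n·S − (-7) = -9, so t = -9/9 = -1.
Foot F = S − (-1)·n = (−5, −7, 8); the reflection is 2F − S = (−4, −9, 6).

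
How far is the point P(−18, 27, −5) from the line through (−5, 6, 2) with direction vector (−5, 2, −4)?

Direction vector d = (−5, 2, −4).
AP = (−13, 21, −7); AP·d = 135, |AP|² = 659, |d|² = 45.
distance² = |AP|² − (AP·d)²/|d|² = 659 − 18225/45 = 254, so the distance is √254.

√254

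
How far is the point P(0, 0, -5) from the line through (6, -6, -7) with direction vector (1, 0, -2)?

2√14

Direction vector d = (1, 0, -2).
AP = (-6, 6, 2); AP·d = -10, |AP|² = 76, |d|² = 5.
distance² = |AP|² − (AP·d)²/|d|² = 76 − 100/5 = 56, so the distance is 2√14.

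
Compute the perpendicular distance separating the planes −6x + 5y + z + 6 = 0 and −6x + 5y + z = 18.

12√62/31

Both planes have normal n = (−6, 5, 1), |n| = √62. Any point on the first plane is at distance |18 − (-6)|/|n| = 24/√62 = 12√62/31 from the second.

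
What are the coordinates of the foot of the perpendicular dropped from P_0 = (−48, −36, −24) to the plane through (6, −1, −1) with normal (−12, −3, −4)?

The perpendicular from P_0 has direction n = (−12, −3, −4): r = (−48, −36, −24) + μ(−12, −3, −4).
Substitute into the plane: n·(P_0 + μn) = -65 gives 780 + 169μ = -65, so μ = -5.
Foot = (−48, −36, −24) + (-5)·(−12, −3, −4) = (12, −21, −4).

(12, -21, -4)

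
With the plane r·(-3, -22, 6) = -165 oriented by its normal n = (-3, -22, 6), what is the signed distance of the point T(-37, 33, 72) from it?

-18/23

n·T − (-165) = -18.
|n| = 23, so the signed distance is -18/23.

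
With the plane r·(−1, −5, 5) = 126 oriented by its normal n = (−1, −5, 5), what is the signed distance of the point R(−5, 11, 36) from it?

n·R − 126 = 4.
|n| = √51, so the signed distance is 4/√51.

4/√51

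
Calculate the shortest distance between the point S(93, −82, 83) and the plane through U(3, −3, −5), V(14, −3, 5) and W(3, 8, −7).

UV = (11, 0, 10) and UW = (0, 11, −2), so a normal is n = UV × UW = (−110, 22, 121).
n = (−110, 22, 121); n·P − (-1001) = -990; |n| = 165; distance = 990/165 = 6.

6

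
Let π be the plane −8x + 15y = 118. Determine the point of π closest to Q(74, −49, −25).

The perpendicular from Q has direction n = (−8, 15, 0): r = (74, −49, −25) + λ(−8, 15, 0).
Substitute into the plane: n·(Q + λn) = 118 gives -1327 + 289λ = 118, so λ = 5.
Foot = (74, −49, −25) + 5·(−8, 15, 0) = (34, 26, −25).

(34, 26, -25)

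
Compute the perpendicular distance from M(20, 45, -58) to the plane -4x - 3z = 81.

Normal vector n = (-4, 0, -3), and n·(20, 45, -58) - 81 = 13.
|n| = √(16 + 0 + 9) = 5, so the distance is |13|/5 = 13/5.

13/5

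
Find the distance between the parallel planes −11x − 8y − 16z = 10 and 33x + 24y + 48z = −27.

Divide the second equation by -3 to match normals: −11x − 8y − 16z = 9.
Both planes have normal n = (−11, −8, −16), |n| = 21. Any point on the first plane is at distance |9 − 10|/|n| = 1/21 from the second.

1/21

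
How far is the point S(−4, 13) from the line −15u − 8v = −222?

The normal to the line is n = (−15, −8) with |n| = 17.
|n·S − (-222)| = |-44 − (-222)| = 178, so the distance is 178/17.

178/17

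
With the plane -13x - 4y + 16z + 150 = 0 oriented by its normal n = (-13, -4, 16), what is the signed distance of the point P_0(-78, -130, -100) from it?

n·P_0 − (-150) = 84.
|n| = 21, so the signed distance is 84/21 = 4.

4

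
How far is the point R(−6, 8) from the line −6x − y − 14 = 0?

14√37/37

The normal to the line is n = (−6, −1) with |n| = √37.
|n·R − 14| = |28 − 14| = 14, so the distance is 14/√37.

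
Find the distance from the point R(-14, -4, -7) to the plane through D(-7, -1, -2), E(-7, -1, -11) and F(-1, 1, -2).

√10/5

DE = (0, 0, -9) and DF = (6, 2, 0), so a normal is n = DE × DF = (18, -54, 0).
n = (18, -54, 0); n·P − (-72) = 36; |n| = 18√10; distance = 36/(18√10) = √10/5.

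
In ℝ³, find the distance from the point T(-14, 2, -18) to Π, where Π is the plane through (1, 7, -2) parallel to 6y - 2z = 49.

Parallel planes share the normal n = (0, 6, -2); since (1, 7, -2) lies on the plane, its equation is 6y - 2z = 46.
n = (0, 6, -2); n·P − 46 = 2; |n| = 2√10; distance = 2/(2√10) = √10/10.

1/√10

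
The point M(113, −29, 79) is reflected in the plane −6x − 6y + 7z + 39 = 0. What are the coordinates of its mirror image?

(1339/11, -223/11, 757/11)

With n = (−6, −6, 7), the signed offset is (n·M − (-39))/|n|² = 88/121 = 8/11.
M' = M − 2t·n = (113, −29, 79) − (16/11)·(−6, −6, 7) = (1339/11, −223/11, 757/11).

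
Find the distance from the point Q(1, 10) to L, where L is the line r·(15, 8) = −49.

d = |15·1 + 8·10 − (-49)| / √(225 + 64) = |144|/17 = 144/17.

144/17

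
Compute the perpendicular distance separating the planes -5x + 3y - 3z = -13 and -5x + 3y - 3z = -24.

11/√43

With common normal n = (-5, 3, -3) (|n| = √43), the distance is |(-13) − (-24)|/|n| = 11/√43 = 11√43/43.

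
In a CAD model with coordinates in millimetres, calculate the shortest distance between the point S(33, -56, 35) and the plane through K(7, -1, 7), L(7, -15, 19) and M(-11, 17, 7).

2

KL = (0, -14, 12) and KM = (-18, 18, 0), so a normal is n = KL × KM = (-216, -216, -252).
Then n·(33, -56, 35) - (-3060) = -792.
|n| = √(46656 + 46656 + 63504) = 396, so the distance is |-792|/396 = 2.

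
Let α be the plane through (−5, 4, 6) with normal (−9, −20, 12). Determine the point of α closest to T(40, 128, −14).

n = (−9, −20, 12), |n|² = 625, and n·T − 37 = -3125.
t = -3125/625 = -5, so the foot is T − t·n = (40, 128, −14) − (-5)·(−9, −20, 12) = (−5, 28, 46).

(-5, 28, 46)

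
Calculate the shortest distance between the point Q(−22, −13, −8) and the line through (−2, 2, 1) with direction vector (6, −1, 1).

2√91

Direction vector d = (6, −1, 1).
AP = (−20, −15, −9); AP·d = -114, |AP|² = 706, |d|² = 38.
distance² = |AP|² − (AP·d)²/|d|² = 706 − 12996/38 = 364, so the distance is 2√91.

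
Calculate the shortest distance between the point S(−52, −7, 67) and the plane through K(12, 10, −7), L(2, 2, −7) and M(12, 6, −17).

23/(3√5)

KL = (−10, −8, 0) and KM = (0, −4, −10), so a normal is n = KL × KM = (80, −100, 40).
Then n·(−52, −7, 67) − (−320) = −460.
|n| = √(6400 + 10000 + 1600) = 60√5, so the distance is |-460|/(60√5) = 23/(3√5).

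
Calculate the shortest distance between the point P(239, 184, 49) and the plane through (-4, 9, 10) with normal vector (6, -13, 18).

5

The plane has equation n·(r − (-4, 9, 10)) = 0, i.e. n·r = 39.
n = (6, -13, 18); n·P − 39 = -115; |n| = 23; distance = 115/23 = 5.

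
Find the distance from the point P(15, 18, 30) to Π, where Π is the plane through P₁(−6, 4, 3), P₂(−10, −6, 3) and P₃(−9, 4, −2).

2√38/19

P₁P₂ = (−4, −10, 0) and P₁P₃ = (−3, 0, −5), so a normal is n = P₁P₂ × P₁P₃ = (50, −20, −30).
Then n·(15, 18, 30) − (−470) = −40.
|n| = √(2500 + 400 + 900) = 10√38, so the distance is |-40|/(10√38) = 4/√38.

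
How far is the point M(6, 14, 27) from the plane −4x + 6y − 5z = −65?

10√77/77

Normal vector n = (−4, 6, −5), and n·(6, 14, 27) − (−65) = −10.
|n| = √(16 + 36 + 25) = √77, so the distance is |-10|/√77 = 10√77/77.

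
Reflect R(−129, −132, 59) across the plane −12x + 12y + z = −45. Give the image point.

(-2097/17, -2340/17, 995/17)

With n = (−12, 12, 1), the signed offset is (n·R − (-45))/|n|² = 68/289 = 4/17.
R' = R − 2t·n = (−129, −132, 59) − (8/17)·(−12, 12, 1) = (−2097/17, −2340/17, 995/17).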